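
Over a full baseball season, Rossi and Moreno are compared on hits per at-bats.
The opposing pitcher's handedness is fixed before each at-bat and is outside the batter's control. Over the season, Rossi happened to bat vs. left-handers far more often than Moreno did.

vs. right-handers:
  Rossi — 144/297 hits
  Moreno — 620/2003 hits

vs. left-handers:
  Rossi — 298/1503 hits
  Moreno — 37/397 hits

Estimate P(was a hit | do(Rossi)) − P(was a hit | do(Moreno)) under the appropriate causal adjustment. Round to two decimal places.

+0.14

Here pitcher handedness is a common cause — it drives both which player a case falls under and the outcome. The crude comparison mixes populations; the stratum-specific rates are the causally relevant ones.
Adjusting over the population distribution of pitcher handedness: 0.548·(0.485−0.310) + 0.452·(0.198−0.093) = +0.144.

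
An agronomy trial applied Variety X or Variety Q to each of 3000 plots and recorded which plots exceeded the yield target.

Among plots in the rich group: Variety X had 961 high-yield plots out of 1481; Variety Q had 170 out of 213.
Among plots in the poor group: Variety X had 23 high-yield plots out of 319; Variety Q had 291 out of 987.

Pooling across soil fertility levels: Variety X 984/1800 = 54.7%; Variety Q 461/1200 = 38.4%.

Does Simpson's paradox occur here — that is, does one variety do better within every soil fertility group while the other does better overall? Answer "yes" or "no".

yes

Within each soil fertility level (rich 64.9% vs 79.8%; poor 7.2% vs 29.5%), Variety Q has the higher rate every time. Pooled: 54.7% vs 38.4% — Variety X has the higher rate overall. The two comparisons disagree.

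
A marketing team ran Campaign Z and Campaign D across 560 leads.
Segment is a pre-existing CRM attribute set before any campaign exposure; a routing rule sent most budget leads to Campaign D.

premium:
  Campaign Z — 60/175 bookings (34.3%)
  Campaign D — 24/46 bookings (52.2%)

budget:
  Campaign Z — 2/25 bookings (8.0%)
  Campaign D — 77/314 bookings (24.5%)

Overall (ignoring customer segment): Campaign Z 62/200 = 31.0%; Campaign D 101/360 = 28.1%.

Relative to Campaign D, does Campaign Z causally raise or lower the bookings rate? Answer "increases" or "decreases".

Customer segment satisfies the back-door criterion: it is not a descendant of the campaign, and it blocks the spurious path from campaign to outcome. Adjusting for it (i.e., using the within-customer segment rates) gives the causal effect.
Within each level — premium: 34.3% vs 52.2%; budget: 8.0% vs 24.5% — Campaign D is higher every time.

decreases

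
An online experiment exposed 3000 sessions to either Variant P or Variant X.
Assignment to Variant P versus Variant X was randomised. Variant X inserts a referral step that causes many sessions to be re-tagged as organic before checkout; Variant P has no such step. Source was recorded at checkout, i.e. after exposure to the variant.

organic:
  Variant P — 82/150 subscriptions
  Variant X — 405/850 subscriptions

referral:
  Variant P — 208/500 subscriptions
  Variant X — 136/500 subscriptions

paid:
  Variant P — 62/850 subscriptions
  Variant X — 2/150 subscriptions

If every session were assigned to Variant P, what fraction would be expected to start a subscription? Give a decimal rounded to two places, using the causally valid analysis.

0.23

Within every traffic source level Variant P has the higher rate, yet pooled Variant X does — Simpson's reversal.
Traffic source is downstream of the variant. One should not condition on a consequence of treatment, so the overall rates are the right comparison.
So P(outcome | do(Variant P)) is just the pooled rate for Variant P: 352/1500 = 0.235.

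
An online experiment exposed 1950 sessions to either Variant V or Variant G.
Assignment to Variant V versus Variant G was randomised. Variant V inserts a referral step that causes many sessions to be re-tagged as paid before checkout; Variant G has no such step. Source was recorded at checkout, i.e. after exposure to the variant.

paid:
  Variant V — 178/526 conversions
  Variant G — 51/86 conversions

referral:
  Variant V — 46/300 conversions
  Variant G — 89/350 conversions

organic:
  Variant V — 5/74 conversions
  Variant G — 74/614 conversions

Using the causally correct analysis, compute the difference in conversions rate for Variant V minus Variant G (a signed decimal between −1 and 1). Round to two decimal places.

The traffic source-specific comparison favours Variant G throughout, but the pooled figures favour Variant V. The question is whether to condition on traffic source.
Because the variant influences traffic source, traffic source is a post-treatment mediator, not a confounder. Stratifying on it would bias the estimate; the causal effect is the crude pooled difference.
The causal difference is the pooled difference: 0.254 − 0.204 = +0.051.

+0.05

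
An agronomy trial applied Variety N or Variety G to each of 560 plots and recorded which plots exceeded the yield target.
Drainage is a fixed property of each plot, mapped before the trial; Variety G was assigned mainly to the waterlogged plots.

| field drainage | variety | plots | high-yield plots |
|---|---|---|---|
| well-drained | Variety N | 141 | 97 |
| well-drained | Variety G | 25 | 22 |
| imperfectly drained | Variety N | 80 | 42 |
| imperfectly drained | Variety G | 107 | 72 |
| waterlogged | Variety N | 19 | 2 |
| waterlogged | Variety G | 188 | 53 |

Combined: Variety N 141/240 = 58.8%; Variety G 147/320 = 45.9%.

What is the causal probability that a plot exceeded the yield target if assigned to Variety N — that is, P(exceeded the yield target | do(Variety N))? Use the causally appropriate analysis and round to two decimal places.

0.42

The stratified and pooled comparisons disagree (Variety G wins within each field drainage; Variety N wins overall), so the answer turns on the causal role of field drainage.
Nothing the variety does changes field drainage; the imbalance is an allocation artefact. With field drainage also predicting the outcome, the pooled figure is confounded, and the within-stratum comparison is the causal one.
Standardising Variety N to the population field drainage mix: 0.296·97/141 + 0.334·42/80 + 0.370·2/19 = 0.418.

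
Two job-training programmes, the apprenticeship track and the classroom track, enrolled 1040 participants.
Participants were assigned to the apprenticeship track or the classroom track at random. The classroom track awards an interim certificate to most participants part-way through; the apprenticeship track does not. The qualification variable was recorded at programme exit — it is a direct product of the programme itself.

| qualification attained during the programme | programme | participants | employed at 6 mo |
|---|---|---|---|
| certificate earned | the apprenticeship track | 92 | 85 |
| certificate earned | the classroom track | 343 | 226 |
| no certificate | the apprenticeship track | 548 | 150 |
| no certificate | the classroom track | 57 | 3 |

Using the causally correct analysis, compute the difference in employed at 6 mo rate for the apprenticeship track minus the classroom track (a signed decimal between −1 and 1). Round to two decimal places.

The qualification attained during the programme-specific comparison favours the apprenticeship track throughout, but the pooled figures favour the classroom track. The question is whether to condition on qualification attained during the programme.
Qualification attained during the programme here is a post-treatment variable shaped by the programme; conditioning on it would introduce bias rather than remove it. The overall comparison is the causal one.
The causal difference is the pooled difference: 0.367 − 0.573 = -0.205.

-0.21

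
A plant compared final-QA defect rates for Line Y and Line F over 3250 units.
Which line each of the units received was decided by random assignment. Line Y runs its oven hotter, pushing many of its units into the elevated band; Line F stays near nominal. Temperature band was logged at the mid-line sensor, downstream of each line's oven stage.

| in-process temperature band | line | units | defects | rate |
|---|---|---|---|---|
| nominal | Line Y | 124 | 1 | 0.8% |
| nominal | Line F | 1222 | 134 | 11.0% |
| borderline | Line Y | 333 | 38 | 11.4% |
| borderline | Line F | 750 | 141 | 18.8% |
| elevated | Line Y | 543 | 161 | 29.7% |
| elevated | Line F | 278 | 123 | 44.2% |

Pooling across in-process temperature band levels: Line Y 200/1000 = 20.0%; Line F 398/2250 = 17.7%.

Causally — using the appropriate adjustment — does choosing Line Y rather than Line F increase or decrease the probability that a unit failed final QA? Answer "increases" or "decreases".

In-process temperature band is downstream of the line. One should not condition on a consequence of treatment, so the overall rates are the right comparison.
Pooled: Line Y 20.0% vs Line F 17.7%; Line F is lower overall.

increases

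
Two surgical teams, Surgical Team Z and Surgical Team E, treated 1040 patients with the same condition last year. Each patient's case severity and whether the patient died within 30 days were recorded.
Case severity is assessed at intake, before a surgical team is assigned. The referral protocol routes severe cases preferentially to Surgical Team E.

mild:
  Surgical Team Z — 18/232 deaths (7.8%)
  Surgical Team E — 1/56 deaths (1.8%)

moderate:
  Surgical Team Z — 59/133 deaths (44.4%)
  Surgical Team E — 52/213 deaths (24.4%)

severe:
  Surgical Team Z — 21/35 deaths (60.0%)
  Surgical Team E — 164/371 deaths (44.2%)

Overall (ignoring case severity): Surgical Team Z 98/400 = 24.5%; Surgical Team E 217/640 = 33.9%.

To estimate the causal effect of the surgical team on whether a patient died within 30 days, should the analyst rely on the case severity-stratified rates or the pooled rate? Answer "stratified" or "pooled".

stratified

Case severity differs across surgical teams for reasons unrelated to any effect of the surgical team itself, and it separately predicts the outcome — a classic confounder. We must compare within case severity levels.
Within each level — mild: 7.8% vs 1.8%; moderate: 44.4% vs 24.4%; severe: 60.0% vs 44.2% — Surgical Team E is lower every time.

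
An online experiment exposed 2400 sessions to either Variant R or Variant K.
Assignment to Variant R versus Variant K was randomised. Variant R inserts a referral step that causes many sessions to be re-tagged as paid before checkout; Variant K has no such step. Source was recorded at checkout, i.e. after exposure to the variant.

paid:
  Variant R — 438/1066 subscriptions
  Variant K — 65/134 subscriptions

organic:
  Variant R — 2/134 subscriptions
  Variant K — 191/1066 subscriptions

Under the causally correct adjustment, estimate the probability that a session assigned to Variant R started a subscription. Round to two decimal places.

0.37

Variant K is higher inside every traffic source stratum but Variant R is higher in aggregate. Whether to stratify depends on how traffic source relates to the variant.
Traffic source is downstream of the variant. One should not condition on a consequence of treatment, so the overall rates are the right comparison.
So P(outcome | do(Variant R)) is just the pooled rate for Variant R: 440/1200 = 0.367.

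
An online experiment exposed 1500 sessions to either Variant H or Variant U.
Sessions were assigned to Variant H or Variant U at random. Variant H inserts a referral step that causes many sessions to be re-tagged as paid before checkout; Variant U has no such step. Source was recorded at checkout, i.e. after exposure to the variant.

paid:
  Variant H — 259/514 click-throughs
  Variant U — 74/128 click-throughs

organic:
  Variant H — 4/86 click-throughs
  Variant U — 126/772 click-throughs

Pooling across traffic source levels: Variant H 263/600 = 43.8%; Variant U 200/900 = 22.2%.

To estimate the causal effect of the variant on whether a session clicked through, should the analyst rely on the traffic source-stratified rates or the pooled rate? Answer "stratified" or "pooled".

Traffic source here is a post-treatment variable shaped by the variant; conditioning on it would introduce bias rather than remove it. The overall comparison is the causal one.
Pooled: Variant H 43.8% vs Variant U 22.2%; Variant H is higher overall.

pooled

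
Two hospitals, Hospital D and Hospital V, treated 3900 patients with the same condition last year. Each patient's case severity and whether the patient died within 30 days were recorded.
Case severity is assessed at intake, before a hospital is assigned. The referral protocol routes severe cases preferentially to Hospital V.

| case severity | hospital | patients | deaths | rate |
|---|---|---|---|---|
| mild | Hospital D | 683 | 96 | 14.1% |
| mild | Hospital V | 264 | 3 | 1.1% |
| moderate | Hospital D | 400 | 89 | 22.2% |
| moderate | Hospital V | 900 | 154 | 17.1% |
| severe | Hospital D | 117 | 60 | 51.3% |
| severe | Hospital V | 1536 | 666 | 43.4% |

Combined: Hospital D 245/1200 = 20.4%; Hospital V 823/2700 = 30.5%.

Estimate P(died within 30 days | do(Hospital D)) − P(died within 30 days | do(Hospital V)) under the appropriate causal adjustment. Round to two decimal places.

+0.08

Case severity is set before the hospital has any effect — it is not caused by the hospital — and it independently drives the outcome. That makes it a confounder, so the causal comparison is within case severity levels.
Adjusting over the population distribution of case severity: 0.243·(0.141−0.011) + 0.333·(0.223−0.171) + 0.424·(0.513−0.434) = +0.082.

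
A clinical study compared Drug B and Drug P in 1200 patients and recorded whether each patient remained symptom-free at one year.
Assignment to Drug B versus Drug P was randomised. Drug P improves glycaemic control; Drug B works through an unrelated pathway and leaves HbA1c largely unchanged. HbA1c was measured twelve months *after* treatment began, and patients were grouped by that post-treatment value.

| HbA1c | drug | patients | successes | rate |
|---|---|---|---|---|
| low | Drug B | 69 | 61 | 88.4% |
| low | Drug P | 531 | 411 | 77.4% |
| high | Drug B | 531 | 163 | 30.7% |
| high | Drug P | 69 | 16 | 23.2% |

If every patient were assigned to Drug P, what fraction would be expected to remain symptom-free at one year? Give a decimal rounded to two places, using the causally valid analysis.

The HbA1c-specific comparison favours Drug B throughout, but the pooled figures favour Drug P. The question is whether to condition on HbA1c.
The distribution of HbA1c is itself part of what the drug does — it is an intermediate outcome. Holding it fixed would remove that part of the effect; the total effect is the pooled difference.
So P(outcome | do(Drug P)) is just the pooled rate for Drug P: 427/600 = 0.712.

0.71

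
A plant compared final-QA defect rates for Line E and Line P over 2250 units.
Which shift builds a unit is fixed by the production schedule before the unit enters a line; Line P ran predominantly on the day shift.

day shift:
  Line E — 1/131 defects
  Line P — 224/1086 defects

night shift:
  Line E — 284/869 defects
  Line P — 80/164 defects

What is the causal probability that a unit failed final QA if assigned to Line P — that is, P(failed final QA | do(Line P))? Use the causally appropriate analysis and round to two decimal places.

The imbalance in shift arose from how units were allocated, not from anything the line did; and shift independently affects the outcome. The pooled gap is confounded — condition on shift.
Standardising Line P to the population shift mix: 0.541·224/1086 + 0.459·80/164 = 0.336.

0.34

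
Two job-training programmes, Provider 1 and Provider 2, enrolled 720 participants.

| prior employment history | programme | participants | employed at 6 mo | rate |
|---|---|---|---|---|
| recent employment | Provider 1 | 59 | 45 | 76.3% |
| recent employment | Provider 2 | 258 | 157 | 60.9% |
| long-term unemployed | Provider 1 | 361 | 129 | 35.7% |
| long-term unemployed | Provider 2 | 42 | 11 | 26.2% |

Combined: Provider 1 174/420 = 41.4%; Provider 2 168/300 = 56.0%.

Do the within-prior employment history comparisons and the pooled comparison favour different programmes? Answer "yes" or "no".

yes

Within each prior employment history level (recent employment 76.3% vs 60.9%; long-term unemployed 35.7% vs 26.2%), Provider 1 has the higher rate every time. Pooled: 41.4% vs 56.0% — Provider 2 has the higher rate overall. The two comparisons disagree.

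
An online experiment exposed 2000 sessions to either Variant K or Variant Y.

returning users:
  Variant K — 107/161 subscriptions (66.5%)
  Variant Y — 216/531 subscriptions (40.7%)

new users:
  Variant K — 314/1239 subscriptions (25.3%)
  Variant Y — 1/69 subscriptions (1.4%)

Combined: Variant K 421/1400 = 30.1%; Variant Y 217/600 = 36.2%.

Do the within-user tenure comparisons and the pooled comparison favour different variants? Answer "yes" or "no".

Within each user tenure level (returning users 66.5% vs 40.7%; new users 25.3% vs 1.4%), Variant K has the higher rate every time. Pooled: 30.1% vs 36.2% — Variant Y has the higher rate overall. The two comparisons disagree.

yes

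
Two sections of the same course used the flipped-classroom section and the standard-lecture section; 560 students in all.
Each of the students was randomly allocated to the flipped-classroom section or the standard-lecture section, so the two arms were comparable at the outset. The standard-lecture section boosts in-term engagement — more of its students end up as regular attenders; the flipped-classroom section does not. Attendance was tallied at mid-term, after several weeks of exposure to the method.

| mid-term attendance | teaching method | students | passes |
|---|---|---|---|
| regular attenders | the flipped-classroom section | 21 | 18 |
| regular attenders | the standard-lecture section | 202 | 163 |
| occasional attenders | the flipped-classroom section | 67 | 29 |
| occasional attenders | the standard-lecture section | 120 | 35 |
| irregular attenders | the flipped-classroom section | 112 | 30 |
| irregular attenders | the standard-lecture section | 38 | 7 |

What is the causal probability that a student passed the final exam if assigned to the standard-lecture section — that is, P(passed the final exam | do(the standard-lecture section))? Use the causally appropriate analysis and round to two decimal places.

0.57

The distribution of mid-term attendance is itself part of what the teaching method does — it is an intermediate outcome. Holding it fixed would remove that part of the effect; the total effect is the pooled difference.
So P(outcome | do(the standard-lecture section)) is just the pooled rate for the standard-lecture section: 205/360 = 0.569.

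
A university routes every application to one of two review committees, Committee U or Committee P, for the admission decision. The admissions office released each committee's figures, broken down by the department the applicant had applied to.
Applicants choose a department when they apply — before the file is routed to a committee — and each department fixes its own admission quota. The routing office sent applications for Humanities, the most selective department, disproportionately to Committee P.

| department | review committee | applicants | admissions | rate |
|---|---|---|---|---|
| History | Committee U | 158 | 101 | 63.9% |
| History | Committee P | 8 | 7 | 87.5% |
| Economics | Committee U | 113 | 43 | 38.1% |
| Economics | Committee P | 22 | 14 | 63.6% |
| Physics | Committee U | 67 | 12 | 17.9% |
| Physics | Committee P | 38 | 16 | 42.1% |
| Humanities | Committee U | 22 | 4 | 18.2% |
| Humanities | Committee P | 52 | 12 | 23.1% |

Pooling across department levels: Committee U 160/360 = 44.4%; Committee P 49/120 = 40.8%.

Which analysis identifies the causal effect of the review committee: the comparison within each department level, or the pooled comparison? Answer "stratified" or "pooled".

stratified

Department satisfies the back-door criterion: it is not a descendant of the review committee, and it blocks the spurious path from review committee to outcome. Adjusting for it (i.e., using the within-department rates) gives the causal effect.
Within each level — History: 63.9% vs 87.5%; Economics: 38.1% vs 63.6%; Physics: 17.9% vs 42.1%; Humanities: 18.2% vs 23.1% — Committee P is higher every time.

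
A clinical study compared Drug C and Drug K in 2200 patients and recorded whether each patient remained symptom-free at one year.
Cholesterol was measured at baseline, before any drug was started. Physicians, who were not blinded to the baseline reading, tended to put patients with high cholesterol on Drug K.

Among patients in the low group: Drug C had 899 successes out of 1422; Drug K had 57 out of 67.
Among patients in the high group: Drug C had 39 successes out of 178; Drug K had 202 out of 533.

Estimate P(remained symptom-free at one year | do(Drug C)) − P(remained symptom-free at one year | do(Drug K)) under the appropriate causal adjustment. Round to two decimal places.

Here cholesterol is a common cause — it drives both which drug a case falls under and the outcome. The crude comparison mixes populations; the stratum-specific rates are the causally relevant ones.
Adjusting over the population distribution of cholesterol: 0.677·(0.632−0.851) + 0.323·(0.219−0.379) = -0.200.

-0.20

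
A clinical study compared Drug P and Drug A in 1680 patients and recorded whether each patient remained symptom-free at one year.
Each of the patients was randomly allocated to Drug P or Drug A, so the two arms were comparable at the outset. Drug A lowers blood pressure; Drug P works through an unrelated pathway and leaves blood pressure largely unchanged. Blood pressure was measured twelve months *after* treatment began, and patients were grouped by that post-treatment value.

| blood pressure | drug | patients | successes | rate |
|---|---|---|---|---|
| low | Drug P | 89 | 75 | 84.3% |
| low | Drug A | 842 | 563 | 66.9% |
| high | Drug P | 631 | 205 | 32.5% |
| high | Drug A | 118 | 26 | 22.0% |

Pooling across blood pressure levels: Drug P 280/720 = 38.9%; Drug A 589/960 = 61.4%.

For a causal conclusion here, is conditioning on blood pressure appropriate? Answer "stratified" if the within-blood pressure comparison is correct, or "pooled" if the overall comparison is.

pooled

Stratifying would compare drugs among patients the drugs themselves sorted into blood pressure groups — a form of selection on an intermediate. The unconditioned pooled rates give the total causal effect.
Pooled: Drug P 38.9% vs Drug A 61.4%; Drug A is higher overall.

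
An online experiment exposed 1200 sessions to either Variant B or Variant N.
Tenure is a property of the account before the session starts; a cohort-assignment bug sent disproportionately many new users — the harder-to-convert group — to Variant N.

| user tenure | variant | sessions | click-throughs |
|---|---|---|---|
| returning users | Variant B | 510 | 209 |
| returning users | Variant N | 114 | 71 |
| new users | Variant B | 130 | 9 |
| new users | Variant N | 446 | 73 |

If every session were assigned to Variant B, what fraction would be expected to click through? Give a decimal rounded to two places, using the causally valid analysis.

0.25

User tenure is set before the variant has any effect — it is not caused by the variant — and it independently drives the outcome. That makes it a confounder, so the causal comparison is within user tenure levels.
Standardising Variant B to the population user tenure mix: 0.520·209/510 + 0.480·9/130 = 0.246.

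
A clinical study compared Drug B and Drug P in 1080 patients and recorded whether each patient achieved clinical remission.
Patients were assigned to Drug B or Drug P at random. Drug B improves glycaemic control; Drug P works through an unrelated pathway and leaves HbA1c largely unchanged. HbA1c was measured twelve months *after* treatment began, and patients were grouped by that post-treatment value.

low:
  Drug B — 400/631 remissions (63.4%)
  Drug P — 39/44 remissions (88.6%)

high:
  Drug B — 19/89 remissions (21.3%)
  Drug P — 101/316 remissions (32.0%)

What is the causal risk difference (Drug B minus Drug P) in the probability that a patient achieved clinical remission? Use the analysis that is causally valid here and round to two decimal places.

+0.19

The distribution of HbA1c is itself part of what the drug does — it is an intermediate outcome. Holding it fixed would remove that part of the effect; the total effect is the pooled difference.
The causal difference is the pooled difference: 0.582 − 0.389 = +0.193.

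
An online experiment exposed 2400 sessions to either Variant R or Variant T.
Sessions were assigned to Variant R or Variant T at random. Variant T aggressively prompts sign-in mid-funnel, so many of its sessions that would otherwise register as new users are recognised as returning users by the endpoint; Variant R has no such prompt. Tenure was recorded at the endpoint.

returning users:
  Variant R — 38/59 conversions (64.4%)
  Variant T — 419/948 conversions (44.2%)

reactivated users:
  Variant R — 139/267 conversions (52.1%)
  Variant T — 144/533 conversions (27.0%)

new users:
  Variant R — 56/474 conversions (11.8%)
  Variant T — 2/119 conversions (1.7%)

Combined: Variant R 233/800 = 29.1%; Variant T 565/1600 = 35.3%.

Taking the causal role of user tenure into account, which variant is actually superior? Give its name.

Variant T

Because the variant influences user tenure, user tenure is a post-treatment mediator, not a confounder. Stratifying on it would bias the estimate; the causal effect is the crude pooled difference.
Pooled: Variant R 29.1% vs Variant T 35.3%; Variant T is higher overall.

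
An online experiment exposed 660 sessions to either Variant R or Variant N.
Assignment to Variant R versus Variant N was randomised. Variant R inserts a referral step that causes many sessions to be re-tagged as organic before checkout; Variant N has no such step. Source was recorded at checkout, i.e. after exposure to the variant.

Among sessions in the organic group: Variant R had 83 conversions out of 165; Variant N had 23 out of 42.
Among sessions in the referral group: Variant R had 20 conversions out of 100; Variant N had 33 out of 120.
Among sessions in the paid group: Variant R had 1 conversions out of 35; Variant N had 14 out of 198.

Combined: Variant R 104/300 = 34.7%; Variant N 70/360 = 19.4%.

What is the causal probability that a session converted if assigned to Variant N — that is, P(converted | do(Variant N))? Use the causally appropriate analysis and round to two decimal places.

The traffic source-specific comparison favours Variant N throughout, but the pooled figures favour Variant R. The question is whether to condition on traffic source.
Stratifying would compare variants among sessions the variants themselves sorted into traffic source groups — a form of selection on an intermediate. The unconditioned pooled rates give the total causal effect.
So P(outcome | do(Variant N)) is just the pooled rate for Variant N: 70/360 = 0.194.

0.19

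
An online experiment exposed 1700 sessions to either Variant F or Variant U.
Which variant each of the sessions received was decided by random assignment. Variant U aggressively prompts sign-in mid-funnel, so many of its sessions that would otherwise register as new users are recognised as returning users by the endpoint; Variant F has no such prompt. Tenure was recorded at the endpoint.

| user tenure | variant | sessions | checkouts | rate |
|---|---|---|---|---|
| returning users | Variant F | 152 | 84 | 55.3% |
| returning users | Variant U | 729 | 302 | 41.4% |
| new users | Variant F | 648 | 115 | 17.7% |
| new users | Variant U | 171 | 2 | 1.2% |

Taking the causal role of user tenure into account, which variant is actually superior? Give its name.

Variant U

User tenure is downstream of the variant. One should not condition on a consequence of treatment, so the overall rates are the right comparison.
Pooled: Variant F 24.9% vs Variant U 33.8%; Variant U is higher overall.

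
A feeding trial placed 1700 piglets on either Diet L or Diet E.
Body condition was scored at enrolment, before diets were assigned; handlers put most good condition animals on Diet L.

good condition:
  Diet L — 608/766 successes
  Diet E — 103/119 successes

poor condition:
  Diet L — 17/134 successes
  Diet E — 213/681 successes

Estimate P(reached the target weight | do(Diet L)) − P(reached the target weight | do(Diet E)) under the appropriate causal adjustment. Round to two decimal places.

Here starting body condition is a common cause — it drives both which diet a case falls under and the outcome. The crude comparison mixes populations; the stratum-specific rates are the causally relevant ones.
Adjusting over the population distribution of starting body condition: 0.521·(0.794−0.866) + 0.479·(0.127−0.313) = -0.127.

-0.13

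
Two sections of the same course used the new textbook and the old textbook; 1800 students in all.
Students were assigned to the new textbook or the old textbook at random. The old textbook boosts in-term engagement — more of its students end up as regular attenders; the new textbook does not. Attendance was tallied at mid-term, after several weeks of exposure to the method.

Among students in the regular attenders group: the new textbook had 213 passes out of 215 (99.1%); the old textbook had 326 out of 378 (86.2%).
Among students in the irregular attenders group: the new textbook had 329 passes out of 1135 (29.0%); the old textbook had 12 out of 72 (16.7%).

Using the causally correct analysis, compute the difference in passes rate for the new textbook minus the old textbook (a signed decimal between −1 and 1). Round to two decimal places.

Mid-term attendance is recorded after the teaching method and is itself shifted by it — it sits on the causal path from teaching method to outcome. Conditioning on a mediator would strip out part of the effect we want; the pooled comparison gives the total causal effect.
The causal difference is the pooled difference: 0.401 − 0.751 = -0.350.

-0.35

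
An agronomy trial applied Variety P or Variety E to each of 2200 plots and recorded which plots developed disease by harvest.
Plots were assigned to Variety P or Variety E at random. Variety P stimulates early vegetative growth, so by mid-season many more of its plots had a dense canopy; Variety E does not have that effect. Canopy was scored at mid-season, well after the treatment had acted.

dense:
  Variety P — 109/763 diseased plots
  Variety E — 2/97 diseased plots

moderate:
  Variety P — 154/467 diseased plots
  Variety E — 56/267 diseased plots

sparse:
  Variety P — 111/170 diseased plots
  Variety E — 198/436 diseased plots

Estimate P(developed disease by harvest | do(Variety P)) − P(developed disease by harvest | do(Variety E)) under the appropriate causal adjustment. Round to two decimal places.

The mid-season canopy-specific comparison favours Variety E throughout, but the pooled figures favour Variety P. The question is whether to condition on mid-season canopy.
Mid-season canopy here is a post-treatment variable shaped by the variety; conditioning on it would introduce bias rather than remove it. The overall comparison is the causal one.
The causal difference is the pooled difference: 0.267 − 0.320 = -0.053.

-0.05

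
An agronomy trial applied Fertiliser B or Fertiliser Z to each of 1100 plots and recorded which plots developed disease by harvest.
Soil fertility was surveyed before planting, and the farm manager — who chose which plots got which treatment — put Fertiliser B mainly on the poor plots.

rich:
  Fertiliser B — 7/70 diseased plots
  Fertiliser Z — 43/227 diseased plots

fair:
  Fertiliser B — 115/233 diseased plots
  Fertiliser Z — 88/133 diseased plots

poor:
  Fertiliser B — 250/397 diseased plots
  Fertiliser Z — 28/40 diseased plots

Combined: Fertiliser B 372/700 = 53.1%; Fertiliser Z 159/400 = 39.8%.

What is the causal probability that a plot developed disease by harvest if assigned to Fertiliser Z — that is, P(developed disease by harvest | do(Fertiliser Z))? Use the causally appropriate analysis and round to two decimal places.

0.55

The imbalance in soil fertility arose from how plots were allocated, not from anything the fertiliser did; and soil fertility independently affects the outcome. The pooled gap is confounded — condition on soil fertility.
Standardising Fertiliser Z to the population soil fertility mix: 0.270·43/227 + 0.333·88/133 + 0.397·28/40 = 0.549.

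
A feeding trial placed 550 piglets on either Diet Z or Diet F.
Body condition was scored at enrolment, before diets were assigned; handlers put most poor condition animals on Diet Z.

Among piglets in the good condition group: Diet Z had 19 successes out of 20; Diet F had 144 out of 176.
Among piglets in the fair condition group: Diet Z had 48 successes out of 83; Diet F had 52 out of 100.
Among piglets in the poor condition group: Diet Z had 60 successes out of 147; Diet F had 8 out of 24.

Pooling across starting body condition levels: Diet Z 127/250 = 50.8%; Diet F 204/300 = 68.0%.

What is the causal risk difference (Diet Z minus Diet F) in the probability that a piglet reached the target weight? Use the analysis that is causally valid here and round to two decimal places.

+0.09

The imbalance in starting body condition arose from how piglets were allocated, not from anything the diet did; and starting body condition independently affects the outcome. The pooled gap is confounded — condition on starting body condition.
Adjusting over the population distribution of starting body condition: 0.356·(0.950−0.818) + 0.333·(0.578−0.520) + 0.311·(0.408−0.333) = +0.090.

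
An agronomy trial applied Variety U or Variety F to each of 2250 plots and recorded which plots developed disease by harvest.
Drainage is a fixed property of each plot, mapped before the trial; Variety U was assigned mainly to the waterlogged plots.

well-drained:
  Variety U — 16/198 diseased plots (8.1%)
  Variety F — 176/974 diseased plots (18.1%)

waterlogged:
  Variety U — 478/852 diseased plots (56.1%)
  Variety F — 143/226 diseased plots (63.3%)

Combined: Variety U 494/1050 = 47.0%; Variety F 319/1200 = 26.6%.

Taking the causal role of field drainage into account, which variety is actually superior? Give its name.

Within every field drainage level Variety U has the lower rate, yet pooled Variety F does — Simpson's reversal.
The imbalance in field drainage arose from how plots were allocated, not from anything the variety did; and field drainage independently affects the outcome. The pooled gap is confounded — condition on field drainage.
Within each level — well-drained: 8.1% vs 18.1%; waterlogged: 56.1% vs 63.3% — Variety U is lower every time.

Variety U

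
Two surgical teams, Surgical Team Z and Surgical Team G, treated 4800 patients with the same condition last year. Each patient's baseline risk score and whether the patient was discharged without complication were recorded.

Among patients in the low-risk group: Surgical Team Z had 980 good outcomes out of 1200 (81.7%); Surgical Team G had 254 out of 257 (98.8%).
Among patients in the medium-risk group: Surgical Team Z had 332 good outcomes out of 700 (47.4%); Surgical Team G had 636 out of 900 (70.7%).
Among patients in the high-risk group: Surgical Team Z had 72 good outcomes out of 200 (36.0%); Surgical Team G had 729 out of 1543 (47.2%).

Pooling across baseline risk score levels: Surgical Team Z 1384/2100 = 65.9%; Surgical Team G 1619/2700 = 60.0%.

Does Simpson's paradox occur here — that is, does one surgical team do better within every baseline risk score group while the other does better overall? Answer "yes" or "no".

Within each baseline risk score level (low-risk 81.7% vs 98.8%; medium-risk 47.4% vs 70.7%; high-risk 36.0% vs 47.2%), Surgical Team G has the higher rate every time. Pooled: 65.9% vs 60.0% — Surgical Team Z has the higher rate overall. The two comparisons disagree.

yes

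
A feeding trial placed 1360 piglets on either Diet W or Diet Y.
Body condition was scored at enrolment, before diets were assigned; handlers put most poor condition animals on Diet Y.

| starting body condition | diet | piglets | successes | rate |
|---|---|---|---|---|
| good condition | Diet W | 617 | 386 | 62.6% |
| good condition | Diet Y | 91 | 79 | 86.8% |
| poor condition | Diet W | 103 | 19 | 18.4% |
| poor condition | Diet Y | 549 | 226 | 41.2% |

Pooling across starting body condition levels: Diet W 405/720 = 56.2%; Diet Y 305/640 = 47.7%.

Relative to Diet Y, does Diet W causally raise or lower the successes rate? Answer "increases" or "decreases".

Diet Y is higher inside every starting body condition stratum but Diet W is higher in aggregate. Whether to stratify depends on how starting body condition relates to the diet.
Nothing the diet does changes starting body condition; the imbalance is an allocation artefact. With starting body condition also predicting the outcome, the pooled figure is confounded, and the within-stratum comparison is the causal one.
Within each level — good condition: 62.6% vs 86.8%; poor condition: 18.4% vs 41.2% — Diet Y is higher every time.

decreases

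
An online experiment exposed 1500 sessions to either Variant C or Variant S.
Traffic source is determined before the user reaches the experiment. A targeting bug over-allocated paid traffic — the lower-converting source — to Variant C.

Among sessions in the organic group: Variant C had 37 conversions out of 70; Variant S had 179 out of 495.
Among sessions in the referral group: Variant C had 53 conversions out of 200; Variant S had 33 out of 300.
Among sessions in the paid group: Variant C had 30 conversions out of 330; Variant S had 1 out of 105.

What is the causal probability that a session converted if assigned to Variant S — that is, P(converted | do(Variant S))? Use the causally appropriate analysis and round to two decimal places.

0.18

Nothing the variant does changes traffic source; the imbalance is an allocation artefact. With traffic source also predicting the outcome, the pooled figure is confounded, and the within-stratum comparison is the causal one.
Standardising Variant S to the population traffic source mix: 0.377·179/495 + 0.333·33/300 + 0.290·1/105 = 0.176.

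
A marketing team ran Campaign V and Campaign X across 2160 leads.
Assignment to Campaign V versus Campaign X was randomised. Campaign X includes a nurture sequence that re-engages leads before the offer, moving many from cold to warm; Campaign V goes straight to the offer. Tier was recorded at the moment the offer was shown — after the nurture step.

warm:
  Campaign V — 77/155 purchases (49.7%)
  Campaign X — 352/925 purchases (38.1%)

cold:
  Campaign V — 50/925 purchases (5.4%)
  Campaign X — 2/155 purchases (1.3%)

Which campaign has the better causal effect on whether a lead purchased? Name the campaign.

Engagement tier is downstream of the campaign. One should not condition on a consequence of treatment, so the overall rates are the right comparison.
Pooled: Campaign V 11.8% vs Campaign X 32.8%; Campaign X is higher overall.

Campaign X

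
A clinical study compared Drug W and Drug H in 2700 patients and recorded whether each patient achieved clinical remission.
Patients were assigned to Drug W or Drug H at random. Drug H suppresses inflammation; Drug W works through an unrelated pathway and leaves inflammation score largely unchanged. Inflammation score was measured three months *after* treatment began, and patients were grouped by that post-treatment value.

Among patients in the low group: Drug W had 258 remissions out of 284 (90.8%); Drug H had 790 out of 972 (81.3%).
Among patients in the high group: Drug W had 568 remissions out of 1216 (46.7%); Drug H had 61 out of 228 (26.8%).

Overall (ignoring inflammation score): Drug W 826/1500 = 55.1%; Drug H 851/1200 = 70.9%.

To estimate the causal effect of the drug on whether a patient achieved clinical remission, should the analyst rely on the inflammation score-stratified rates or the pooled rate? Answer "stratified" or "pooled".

pooled

Within every inflammation score level Drug W has the higher rate, yet pooled Drug H does — Simpson's reversal.
Inflammation score lies on the pathway drug → inflammation score → outcome, so adjusting for it blocks the indirect effect. For the total causal effect of drug, use the unadjusted pooled rates.
Pooled: Drug W 55.1% vs Drug H 70.9%; Drug H is higher overall.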